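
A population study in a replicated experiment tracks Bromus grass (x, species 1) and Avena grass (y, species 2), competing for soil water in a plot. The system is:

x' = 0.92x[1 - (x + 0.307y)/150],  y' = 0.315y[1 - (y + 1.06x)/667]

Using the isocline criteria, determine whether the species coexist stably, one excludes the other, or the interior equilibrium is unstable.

species 2 excludes species 1

Compare the nullcline intercepts: K1/α12 = 150/0.307 = 489 < K2 = 667; K2/α21 = 667/1.06 = 629 > K1 = 150.
Since the inequalities point opposite ways, species 2 can invade but species 1 cannot.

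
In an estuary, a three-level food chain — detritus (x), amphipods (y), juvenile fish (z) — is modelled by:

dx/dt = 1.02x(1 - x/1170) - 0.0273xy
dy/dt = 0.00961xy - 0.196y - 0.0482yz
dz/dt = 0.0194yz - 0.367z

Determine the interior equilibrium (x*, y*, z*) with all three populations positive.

From dz/dt = 0: 0.0194y* = 0.367, so y* = 18.9.
From dx/dt = 0: 1.02(1 - x*/1170) = 0.0273·18.9, giving x* = 1170·(1 - 0.506) = 578.
From dy/dt = 0: 0.00961·578 - 0.196 = 0.0482z*, so z* = 5.35/0.0482 = 111.

x* ≈ 578, y* ≈ 18.9, z* ≈ 111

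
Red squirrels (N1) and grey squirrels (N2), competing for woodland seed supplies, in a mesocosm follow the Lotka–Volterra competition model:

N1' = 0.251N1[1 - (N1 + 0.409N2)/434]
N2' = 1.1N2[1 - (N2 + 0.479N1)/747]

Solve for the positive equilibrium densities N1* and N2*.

N1* ≈ 160, N2* ≈ 670

Setting both brackets to zero gives the nullclines N1 + 0.409N2 = 434 and 0.479N1 + N2 = 747.
Substituting N2 = 747 - 0.479N1 into the first: N1(1 - 0.409·0.479) = 434 - 0.409·747.
So N1* = 128/0.804 = 160, and then N2* = 747 - 0.479·160 = 670.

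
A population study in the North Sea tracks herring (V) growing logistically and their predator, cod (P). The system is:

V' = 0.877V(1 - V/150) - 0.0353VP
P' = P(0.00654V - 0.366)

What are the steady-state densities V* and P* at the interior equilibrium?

V* ≈ 56, P* ≈ 15.6

From dP/dt = 0 with P > 0: 0.00654V* = 0.366, so V* = 56.
Substitute into dV/dt = 0: 0.877(1 - 56/150) = 0.0353P*.
The bracket is 0.627, giving P* = 0.55/0.0353 = 15.6.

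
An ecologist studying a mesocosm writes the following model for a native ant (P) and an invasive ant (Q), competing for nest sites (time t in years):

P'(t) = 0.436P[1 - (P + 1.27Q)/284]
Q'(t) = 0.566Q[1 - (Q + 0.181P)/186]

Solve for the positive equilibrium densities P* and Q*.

P* ≈ 62, Q* ≈ 175

Setting both brackets to zero gives the nullclines P + 1.27Q = 284 and 0.181P + Q = 186.
Substituting Q = 186 - 0.181P into the first: P(1 - 1.27·0.181) = 284 - 1.27·186.
So P* = 47.8/0.77 = 62, and then Q* = 186 - 0.181·62 = 175.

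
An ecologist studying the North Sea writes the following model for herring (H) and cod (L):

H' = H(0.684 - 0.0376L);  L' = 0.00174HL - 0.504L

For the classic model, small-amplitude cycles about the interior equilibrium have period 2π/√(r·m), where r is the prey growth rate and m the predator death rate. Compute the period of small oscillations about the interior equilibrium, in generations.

T ≈ 10.7 generations

Here r = 0.684 and m = 0.504, so r·m = 0.345.
ω = √0.345 = 0.587 per generation, hence T = 2π/ω ≈ 10.7 generations.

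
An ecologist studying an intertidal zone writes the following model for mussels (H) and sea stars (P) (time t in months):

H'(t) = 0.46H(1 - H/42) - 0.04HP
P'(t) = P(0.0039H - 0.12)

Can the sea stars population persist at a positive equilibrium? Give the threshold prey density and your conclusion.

The predator equation gives dP/dt > 0 only when H > 0.12/0.0039 = 30.8.
Without the predator, H → K = 42. Since 42 > 30.8, the predator can invade and persist.

Threshold H = 30.8; K > 30.8, so yes, the predator persists.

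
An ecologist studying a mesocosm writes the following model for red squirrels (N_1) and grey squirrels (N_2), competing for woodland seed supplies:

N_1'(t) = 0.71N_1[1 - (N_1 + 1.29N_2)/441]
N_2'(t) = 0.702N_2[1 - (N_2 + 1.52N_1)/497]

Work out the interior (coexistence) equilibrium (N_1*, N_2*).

Setting both brackets to zero gives the nullclines N_1 + 1.29N_2 = 441 and 1.52N_1 + N_2 = 497.
Substituting N_2 = 497 - 1.52N_1 into the first: N_1(1 - 1.29·1.52) = 441 - 1.29·497.
So N_1* = -200/-0.961 = 208, and then N_2* = 497 - 1.52·208 = 180.

N_1* ≈ 208, N_2* ≈ 180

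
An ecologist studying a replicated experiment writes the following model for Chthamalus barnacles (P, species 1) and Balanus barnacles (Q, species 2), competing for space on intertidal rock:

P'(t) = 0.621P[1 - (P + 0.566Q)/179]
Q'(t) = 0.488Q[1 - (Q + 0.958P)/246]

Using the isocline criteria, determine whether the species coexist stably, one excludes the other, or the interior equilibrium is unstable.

stable coexistence

Compare the nullcline intercepts: K1/α12 = 179/0.566 = 316 > K2 = 246; K2/α21 = 246/0.958 = 257 > K1 = 179.
Since both inequalities hold, each species can invade when rare, so the interior equilibrium is stable.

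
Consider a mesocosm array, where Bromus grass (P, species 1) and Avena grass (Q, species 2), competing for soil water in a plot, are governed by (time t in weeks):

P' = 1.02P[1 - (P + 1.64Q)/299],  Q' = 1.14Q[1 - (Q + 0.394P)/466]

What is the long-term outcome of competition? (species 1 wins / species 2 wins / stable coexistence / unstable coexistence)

species 2 excludes species 1

Compare the nullcline intercepts: K1/α12 = 299/1.64 = 182 < K2 = 466; K2/α21 = 466/0.394 = 1180 > K1 = 299.
Since the inequalities point opposite ways, species 2 can invade but species 1 cannot.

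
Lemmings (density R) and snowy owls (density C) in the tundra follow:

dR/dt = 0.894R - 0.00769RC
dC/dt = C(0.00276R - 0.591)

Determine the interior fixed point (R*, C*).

R* ≈ 214, C* ≈ 116

Set dC/dt = 0 with C > 0: 0.00276R - 0.591 = 0, so R* = 0.591/0.00276 = 214.
Set dR/dt = 0 with R > 0: 0.894 - 0.00769C = 0, so C* = 0.894/0.00769 = 116.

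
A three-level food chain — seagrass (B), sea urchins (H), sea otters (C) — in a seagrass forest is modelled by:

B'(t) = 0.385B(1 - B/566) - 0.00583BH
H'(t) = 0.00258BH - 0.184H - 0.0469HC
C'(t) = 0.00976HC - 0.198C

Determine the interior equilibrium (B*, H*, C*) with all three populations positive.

From dC/dt = 0: 0.00976H* = 0.198, so H* = 20.3.
From dB/dt = 0: 0.385(1 - B*/566) = 0.00583·20.3, giving B* = 566·(1 - 0.307) = 392.
From dH/dt = 0: 0.00258·392 - 0.184 = 0.0469C*, so C* = 0.828/0.0469 = 17.6.

B* ≈ 392, H* ≈ 20.3, C* ≈ 17.6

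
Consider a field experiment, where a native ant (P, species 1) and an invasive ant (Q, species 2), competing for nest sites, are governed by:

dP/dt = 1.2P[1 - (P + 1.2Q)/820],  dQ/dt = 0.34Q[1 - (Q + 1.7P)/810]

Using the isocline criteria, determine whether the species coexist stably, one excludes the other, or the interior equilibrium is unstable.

unstable coexistence (outcome depends on initial conditions)

Compare the nullcline intercepts: K1/α12 = 820/1.2 = 683 < K2 = 810; K2/α21 = 810/1.7 = 476 < K1 = 820.
Since both are reversed, neither can invade when rare; the interior point is a saddle.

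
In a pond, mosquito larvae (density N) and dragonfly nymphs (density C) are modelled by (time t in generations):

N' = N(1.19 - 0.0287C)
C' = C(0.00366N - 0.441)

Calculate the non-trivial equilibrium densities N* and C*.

Set dC/dt = 0 with C > 0: 0.00366N - 0.441 = 0, so N* = 0.441/0.00366 = 120.
Set dN/dt = 0 with N > 0: 1.19 - 0.0287C = 0, so C* = 1.19/0.0287 = 41.5.

N* ≈ 120, C* ≈ 41.5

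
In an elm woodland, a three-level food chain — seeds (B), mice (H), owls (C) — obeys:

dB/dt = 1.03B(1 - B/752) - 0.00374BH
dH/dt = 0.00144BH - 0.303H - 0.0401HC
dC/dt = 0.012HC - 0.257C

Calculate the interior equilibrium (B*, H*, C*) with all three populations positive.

From dC/dt = 0: 0.012H* = 0.257, so H* = 21.4.
From dB/dt = 0: 1.03(1 - B*/752) = 0.00374·21.4, giving B* = 752·(1 - 0.0778) = 694.
From dH/dt = 0: 0.00144·694 - 0.303 = 0.0401C*, so C* = 0.696/0.0401 = 17.3.

B* ≈ 694, H* ≈ 21.4, C* ≈ 17.3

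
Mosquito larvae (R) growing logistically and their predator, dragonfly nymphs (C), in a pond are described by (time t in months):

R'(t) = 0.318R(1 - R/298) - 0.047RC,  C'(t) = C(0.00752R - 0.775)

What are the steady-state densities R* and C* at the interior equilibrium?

R* ≈ 103, C* ≈ 4.43

From dC/dt = 0 with C > 0: 0.00752R* = 0.775, so R* = 103.
Substitute into dR/dt = 0: 0.318(1 - 103/298) = 0.047C*.
The bracket is 0.654, giving C* = 0.208/0.047 = 4.43.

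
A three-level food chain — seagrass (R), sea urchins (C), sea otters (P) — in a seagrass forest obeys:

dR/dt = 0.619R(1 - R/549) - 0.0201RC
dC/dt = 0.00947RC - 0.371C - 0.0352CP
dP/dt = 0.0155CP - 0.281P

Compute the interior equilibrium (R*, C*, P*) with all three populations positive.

R* ≈ 226, C* ≈ 18.1, P* ≈ 50.2

From dP/dt = 0: 0.0155C* = 0.281, so C* = 18.1.
From dR/dt = 0: 0.619(1 - R*/549) = 0.0201·18.1, giving R* = 549·(1 - 0.589) = 226.
From dC/dt = 0: 0.00947·226 - 0.371 = 0.0352P*, so P* = 1.77/0.0352 = 50.2.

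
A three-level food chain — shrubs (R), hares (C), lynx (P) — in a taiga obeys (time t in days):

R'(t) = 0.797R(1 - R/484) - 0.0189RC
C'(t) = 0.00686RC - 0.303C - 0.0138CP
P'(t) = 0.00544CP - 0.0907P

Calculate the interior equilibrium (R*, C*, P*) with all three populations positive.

From dP/dt = 0: 0.00544C* = 0.0907, so C* = 16.7.
From dR/dt = 0: 0.797(1 - R*/484) = 0.0189·16.7, giving R* = 484·(1 - 0.395) = 293.
From dC/dt = 0: 0.00686·293 - 0.303 = 0.0138P*, so P* = 1.7/0.0138 = 124.

R* ≈ 293, C* ≈ 16.7, P* ≈ 124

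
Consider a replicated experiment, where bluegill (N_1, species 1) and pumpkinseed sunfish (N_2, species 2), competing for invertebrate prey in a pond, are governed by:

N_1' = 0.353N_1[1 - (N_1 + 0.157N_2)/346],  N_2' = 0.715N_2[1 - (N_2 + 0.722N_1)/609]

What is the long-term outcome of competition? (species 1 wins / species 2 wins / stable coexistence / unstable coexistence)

Compare the nullcline intercepts: K1/α12 = 346/0.157 = 2200 > K2 = 609; K2/α21 = 609/0.722 = 843 > K1 = 346.
Since both inequalities hold, each species can invade when rare, so the interior equilibrium is stable.

stable coexistence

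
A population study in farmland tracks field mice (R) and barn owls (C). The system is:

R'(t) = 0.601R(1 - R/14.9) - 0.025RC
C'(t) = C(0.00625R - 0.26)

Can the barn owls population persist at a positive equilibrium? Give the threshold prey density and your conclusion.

Threshold R = 41.6; K < 41.6, so no, the predator goes extinct.

The predator equation gives dC/dt > 0 only when R > 0.26/0.00625 = 41.6.
Without the predator, R → K = 14.9. Since 14.9 < 41.6, the predator cannot invade.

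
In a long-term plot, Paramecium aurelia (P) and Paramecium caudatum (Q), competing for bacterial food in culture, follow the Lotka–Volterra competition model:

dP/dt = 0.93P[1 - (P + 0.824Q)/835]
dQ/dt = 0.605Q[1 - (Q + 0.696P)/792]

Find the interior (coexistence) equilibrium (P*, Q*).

Setting both brackets to zero gives the nullclines P + 0.824Q = 835 and 0.696P + Q = 792.
Substituting Q = 792 - 0.696P into the first: P(1 - 0.824·0.696) = 835 - 0.824·792.
So P* = 182/0.426 = 428, and then Q* = 792 - 0.696·428 = 494.

P* ≈ 428, Q* ≈ 494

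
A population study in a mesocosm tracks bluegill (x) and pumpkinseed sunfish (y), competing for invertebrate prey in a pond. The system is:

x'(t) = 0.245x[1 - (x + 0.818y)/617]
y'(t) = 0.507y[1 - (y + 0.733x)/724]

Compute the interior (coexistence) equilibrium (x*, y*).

x* ≈ 61.9, y* ≈ 679

Setting both brackets to zero gives the nullclines x + 0.818y = 617 and 0.733x + y = 724.
Substituting y = 724 - 0.733x into the first: x(1 - 0.818·0.733) = 617 - 0.818·724.
So x* = 24.8/0.4 = 61.9, and then y* = 724 - 0.733·61.9 = 679.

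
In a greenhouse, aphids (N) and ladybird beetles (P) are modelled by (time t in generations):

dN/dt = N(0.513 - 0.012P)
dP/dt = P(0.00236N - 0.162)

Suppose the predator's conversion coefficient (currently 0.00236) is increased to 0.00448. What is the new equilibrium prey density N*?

N* ≈ 36.2

At the interior fixed point, setting dP/dt = 0 with P > 0 fixes N* = (predator death rate)/(NP coefficient) — independent of the other coefficients.
With the change, N* = 0.162/0.00448 = 36.2; it falls from 68.6.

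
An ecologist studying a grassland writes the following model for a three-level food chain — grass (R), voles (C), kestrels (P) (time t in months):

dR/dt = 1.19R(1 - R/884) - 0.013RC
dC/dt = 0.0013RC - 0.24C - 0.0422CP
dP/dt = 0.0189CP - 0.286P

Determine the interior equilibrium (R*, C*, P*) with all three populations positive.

From dP/dt = 0: 0.0189C* = 0.286, so C* = 15.1.
From dR/dt = 0: 1.19(1 - R*/884) = 0.013·15.1, giving R* = 884·(1 - 0.165) = 738.
From dC/dt = 0: 0.0013·738 - 0.24 = 0.0422P*, so P* = 0.719/0.0422 = 17.

R* ≈ 738, C* ≈ 15.1, P* ≈ 17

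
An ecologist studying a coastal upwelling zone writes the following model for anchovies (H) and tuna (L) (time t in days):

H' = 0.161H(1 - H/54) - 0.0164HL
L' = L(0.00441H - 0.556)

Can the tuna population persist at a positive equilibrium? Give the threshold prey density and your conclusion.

Threshold H = 126; K < 126, so no, the predator goes extinct.

The predator equation gives dL/dt > 0 only when H > 0.556/0.00441 = 126.
Without the predator, H → K = 54. Since 54 < 126, the predator cannot invade.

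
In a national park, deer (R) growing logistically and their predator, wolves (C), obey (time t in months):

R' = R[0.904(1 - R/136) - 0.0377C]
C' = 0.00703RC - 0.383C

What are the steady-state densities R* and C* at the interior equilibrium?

R* ≈ 54.5, C* ≈ 14.4

From dC/dt = 0 with C > 0: 0.00703R* = 0.383, so R* = 54.5.
Substitute into dR/dt = 0: 0.904(1 - 54.5/136) = 0.0377C*.
The bracket is 0.599, giving C* = 0.542/0.0377 = 14.4.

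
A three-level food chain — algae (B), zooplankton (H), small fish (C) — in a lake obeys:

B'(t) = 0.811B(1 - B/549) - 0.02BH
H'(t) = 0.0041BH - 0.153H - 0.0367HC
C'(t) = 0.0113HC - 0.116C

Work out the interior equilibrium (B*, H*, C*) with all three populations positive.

B* ≈ 410, H* ≈ 10.3, C* ≈ 41.6

From dC/dt = 0: 0.0113H* = 0.116, so H* = 10.3.
From dB/dt = 0: 0.811(1 - B*/549) = 0.02·10.3, giving B* = 549·(1 - 0.253) = 410.
From dH/dt = 0: 0.0041·410 - 0.153 = 0.0367C*, so C* = 1.53/0.0367 = 41.6.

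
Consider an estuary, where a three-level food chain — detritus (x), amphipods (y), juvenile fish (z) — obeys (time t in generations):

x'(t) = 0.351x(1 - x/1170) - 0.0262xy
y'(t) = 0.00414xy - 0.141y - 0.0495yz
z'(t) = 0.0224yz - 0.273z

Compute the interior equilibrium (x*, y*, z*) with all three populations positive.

From dz/dt = 0: 0.0224y* = 0.273, so y* = 12.2.
From dx/dt = 0: 0.351(1 - x*/1170) = 0.0262·12.2, giving x* = 1170·(1 - 0.91) = 106.
From dy/dt = 0: 0.00414·106 - 0.141 = 0.0495z*, so z* = 0.296/0.0495 = 5.99.

x* ≈ 106, y* ≈ 12.2, z* ≈ 5.99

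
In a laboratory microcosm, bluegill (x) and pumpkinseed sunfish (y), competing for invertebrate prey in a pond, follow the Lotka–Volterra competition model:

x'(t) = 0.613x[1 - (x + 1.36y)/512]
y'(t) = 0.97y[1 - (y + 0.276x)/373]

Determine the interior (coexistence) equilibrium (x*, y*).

x* ≈ 7.56, y* ≈ 371

Setting both brackets to zero gives the nullclines x + 1.36y = 512 and 0.276x + y = 373.
Substituting y = 373 - 0.276x into the first: x(1 - 1.36·0.276) = 512 - 1.36·373.
So x* = 4.72/0.625 = 7.56, and then y* = 373 - 0.276·7.56 = 371.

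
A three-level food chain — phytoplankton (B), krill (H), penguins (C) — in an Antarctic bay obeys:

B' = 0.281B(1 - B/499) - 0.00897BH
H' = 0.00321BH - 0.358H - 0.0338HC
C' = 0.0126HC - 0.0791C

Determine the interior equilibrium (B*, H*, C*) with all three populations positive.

B* ≈ 399, H* ≈ 6.28, C* ≈ 27.3

From dC/dt = 0: 0.0126H* = 0.0791, so H* = 6.28.
From dB/dt = 0: 0.281(1 - B*/499) = 0.00897·6.28, giving B* = 499·(1 - 0.2) = 399.
From dH/dt = 0: 0.00321·399 - 0.358 = 0.0338C*, so C* = 0.923/0.0338 = 27.3.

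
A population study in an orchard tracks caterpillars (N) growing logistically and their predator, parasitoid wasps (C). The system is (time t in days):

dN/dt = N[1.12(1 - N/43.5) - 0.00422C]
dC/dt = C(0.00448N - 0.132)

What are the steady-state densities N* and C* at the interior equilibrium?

From dC/dt = 0 with C > 0: 0.00448N* = 0.132, so N* = 29.5.
Substitute into dN/dt = 0: 1.12(1 - 29.5/43.5) = 0.00422C*.
The bracket is 0.323, giving C* = 0.361/0.00422 = 85.6.

N* ≈ 29.5, C* ≈ 85.6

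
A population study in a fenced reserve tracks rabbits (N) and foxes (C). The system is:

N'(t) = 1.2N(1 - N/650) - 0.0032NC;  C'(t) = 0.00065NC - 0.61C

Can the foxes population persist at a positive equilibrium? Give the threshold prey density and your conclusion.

The predator equation gives dC/dt > 0 only when N > 0.61/0.00065 = 938.
Without the predator, N → K = 650. Since 650 < 938, the predator cannot invade.

Threshold N = 938; K < 938, so no, the predator goes extinct.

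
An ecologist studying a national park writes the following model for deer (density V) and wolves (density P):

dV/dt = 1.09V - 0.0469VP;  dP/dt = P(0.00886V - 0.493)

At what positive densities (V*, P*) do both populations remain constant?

Set dP/dt = 0 with P > 0: 0.00886V - 0.493 = 0, so V* = 0.493/0.00886 = 55.6.
Set dV/dt = 0 with V > 0: 1.09 - 0.0469P = 0, so P* = 1.09/0.0469 = 23.2.

V* ≈ 55.6, P* ≈ 23.2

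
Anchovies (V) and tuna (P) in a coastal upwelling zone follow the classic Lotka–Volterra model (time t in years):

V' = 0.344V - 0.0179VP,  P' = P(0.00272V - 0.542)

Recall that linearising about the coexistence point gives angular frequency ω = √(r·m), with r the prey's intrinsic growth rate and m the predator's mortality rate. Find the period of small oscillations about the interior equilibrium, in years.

Here r = 0.344 and m = 0.542, so r·m = 0.186.
ω = √0.186 = 0.432 per year, hence T = 2π/ω ≈ 14.6 years.

T ≈ 14.6 years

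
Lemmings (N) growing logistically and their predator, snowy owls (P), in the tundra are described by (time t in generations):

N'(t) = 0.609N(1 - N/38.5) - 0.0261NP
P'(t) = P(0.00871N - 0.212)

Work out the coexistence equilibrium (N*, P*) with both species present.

N* ≈ 24.3, P* ≈ 8.58

From dP/dt = 0 with P > 0: 0.00871N* = 0.212, so N* = 24.3.
Substitute into dN/dt = 0: 0.609(1 - 24.3/38.5) = 0.0261P*.
The bracket is 0.368, giving P* = 0.224/0.0261 = 8.58.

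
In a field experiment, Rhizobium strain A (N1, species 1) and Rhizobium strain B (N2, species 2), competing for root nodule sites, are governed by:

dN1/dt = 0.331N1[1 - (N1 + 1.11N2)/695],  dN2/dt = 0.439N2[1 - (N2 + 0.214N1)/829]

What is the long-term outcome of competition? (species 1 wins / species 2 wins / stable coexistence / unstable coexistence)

species 2 excludes species 1

Compare the nullcline intercepts: K1/α12 = 695/1.11 = 626 < K2 = 829; K2/α21 = 829/0.214 = 3870 > K1 = 695.
Since the inequalities point opposite ways, species 2 can invade but species 1 cannot.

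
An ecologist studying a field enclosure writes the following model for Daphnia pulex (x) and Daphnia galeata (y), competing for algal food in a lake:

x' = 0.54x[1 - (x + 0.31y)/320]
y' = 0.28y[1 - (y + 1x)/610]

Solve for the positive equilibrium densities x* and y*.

x* ≈ 190, y* ≈ 420

Setting both brackets to zero gives the nullclines x + 0.31y = 320 and 1x + y = 610.
Substituting y = 610 - 1x into the first: x(1 - 0.31·1) = 320 - 0.31·610.
So x* = 131/0.69 = 190, and then y* = 610 - 1·190 = 420.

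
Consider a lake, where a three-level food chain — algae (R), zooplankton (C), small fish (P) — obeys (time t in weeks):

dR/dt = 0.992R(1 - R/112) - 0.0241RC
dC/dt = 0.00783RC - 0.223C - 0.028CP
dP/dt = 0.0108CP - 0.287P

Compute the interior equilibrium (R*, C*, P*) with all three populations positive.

R* ≈ 39.7, C* ≈ 26.6, P* ≈ 3.14

From dP/dt = 0: 0.0108C* = 0.287, so C* = 26.6.
From dR/dt = 0: 0.992(1 - R*/112) = 0.0241·26.6, giving R* = 112·(1 - 0.646) = 39.7.
From dC/dt = 0: 0.00783·39.7 - 0.223 = 0.028P*, so P* = 0.0878/0.028 = 3.14.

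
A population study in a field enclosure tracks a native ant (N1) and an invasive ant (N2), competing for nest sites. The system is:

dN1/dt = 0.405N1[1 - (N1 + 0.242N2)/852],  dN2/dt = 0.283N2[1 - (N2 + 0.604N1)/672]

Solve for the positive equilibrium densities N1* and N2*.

Setting both brackets to zero gives the nullclines N1 + 0.242N2 = 852 and 0.604N1 + N2 = 672.
Substituting N2 = 672 - 0.604N1 into the first: N1(1 - 0.242·0.604) = 852 - 0.242·672.
So N1* = 689/0.854 = 807, and then N2* = 672 - 0.604·807 = 184.

N1* ≈ 807, N2* ≈ 184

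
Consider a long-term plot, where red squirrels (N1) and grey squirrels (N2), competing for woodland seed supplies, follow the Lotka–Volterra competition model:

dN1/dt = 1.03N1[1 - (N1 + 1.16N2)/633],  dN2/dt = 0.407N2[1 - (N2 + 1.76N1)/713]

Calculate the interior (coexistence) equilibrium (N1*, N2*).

N1* ≈ 186, N2* ≈ 385

Setting both brackets to zero gives the nullclines N1 + 1.16N2 = 633 and 1.76N1 + N2 = 713.
Substituting N2 = 713 - 1.76N1 into the first: N1(1 - 1.16·1.76) = 633 - 1.16·713.
So N1* = -194/-1.04 = 186, and then N2* = 713 - 1.76·186 = 385.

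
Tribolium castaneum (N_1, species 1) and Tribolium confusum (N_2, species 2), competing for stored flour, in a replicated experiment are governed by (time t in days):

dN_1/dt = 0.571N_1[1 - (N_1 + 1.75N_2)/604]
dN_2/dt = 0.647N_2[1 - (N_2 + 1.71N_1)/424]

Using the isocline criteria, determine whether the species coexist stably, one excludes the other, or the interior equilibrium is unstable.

Compare the nullcline intercepts: K1/α12 = 604/1.75 = 345 < K2 = 424; K2/α21 = 424/1.71 = 248 < K1 = 604.
Since both are reversed, neither can invade when rare; the interior point is a saddle.

unstable coexistence (outcome depends on initial conditions)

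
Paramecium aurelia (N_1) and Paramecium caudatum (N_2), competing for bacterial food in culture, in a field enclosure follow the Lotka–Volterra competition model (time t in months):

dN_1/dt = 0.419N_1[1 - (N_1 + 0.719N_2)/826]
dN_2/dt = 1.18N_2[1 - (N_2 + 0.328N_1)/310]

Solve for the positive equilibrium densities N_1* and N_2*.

Setting both brackets to zero gives the nullclines N_1 + 0.719N_2 = 826 and 0.328N_1 + N_2 = 310.
Substituting N_2 = 310 - 0.328N_1 into the first: N_1(1 - 0.719·0.328) = 826 - 0.719·310.
So N_1* = 603/0.764 = 789, and then N_2* = 310 - 0.328·789 = 51.1.

N_1* ≈ 789, N_2* ≈ 51.1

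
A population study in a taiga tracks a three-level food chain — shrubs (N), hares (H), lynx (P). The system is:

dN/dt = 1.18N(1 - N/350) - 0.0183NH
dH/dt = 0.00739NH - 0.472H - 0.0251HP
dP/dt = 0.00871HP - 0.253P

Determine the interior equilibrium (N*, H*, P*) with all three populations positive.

N* ≈ 192, H* ≈ 29, P* ≈ 37.8

From dP/dt = 0: 0.00871H* = 0.253, so H* = 29.
From dN/dt = 0: 1.18(1 - N*/350) = 0.0183·29, giving N* = 350·(1 - 0.45) = 192.
From dH/dt = 0: 0.00739·192 - 0.472 = 0.0251P*, so P* = 0.949/0.0251 = 37.8.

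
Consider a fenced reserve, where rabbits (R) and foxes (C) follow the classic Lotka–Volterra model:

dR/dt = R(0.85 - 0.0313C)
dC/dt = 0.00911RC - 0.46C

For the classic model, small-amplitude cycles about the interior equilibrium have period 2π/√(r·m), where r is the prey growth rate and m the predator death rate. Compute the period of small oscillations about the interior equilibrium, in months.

Here r = 0.85 and m = 0.46, so r·m = 0.391.
ω = √0.391 = 0.625 per month, hence T = 2π/ω ≈ 10 months.

T ≈ 10 months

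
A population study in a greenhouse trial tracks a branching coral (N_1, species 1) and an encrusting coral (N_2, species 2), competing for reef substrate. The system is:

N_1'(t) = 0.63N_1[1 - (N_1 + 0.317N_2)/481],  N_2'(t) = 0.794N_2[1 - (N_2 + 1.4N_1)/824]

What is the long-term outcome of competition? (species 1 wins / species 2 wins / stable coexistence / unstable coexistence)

stable coexistence

Compare the nullcline intercepts: K1/α12 = 481/0.317 = 1520 > K2 = 824; K2/α21 = 824/1.4 = 589 > K1 = 481.
Since both inequalities hold, each species can invade when rare, so the interior equilibrium is stable.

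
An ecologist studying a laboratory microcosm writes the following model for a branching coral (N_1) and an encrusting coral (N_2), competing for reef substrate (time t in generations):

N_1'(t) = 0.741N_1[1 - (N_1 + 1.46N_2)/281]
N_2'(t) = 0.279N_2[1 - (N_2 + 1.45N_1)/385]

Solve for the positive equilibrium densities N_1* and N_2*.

Setting both brackets to zero gives the nullclines N_1 + 1.46N_2 = 281 and 1.45N_1 + N_2 = 385.
Substituting N_2 = 385 - 1.45N_1 into the first: N_1(1 - 1.46·1.45) = 281 - 1.46·385.
So N_1* = -281/-1.12 = 252, and then N_2* = 385 - 1.45·252 = 20.1.

N_1* ≈ 252, N_2* ≈ 20.1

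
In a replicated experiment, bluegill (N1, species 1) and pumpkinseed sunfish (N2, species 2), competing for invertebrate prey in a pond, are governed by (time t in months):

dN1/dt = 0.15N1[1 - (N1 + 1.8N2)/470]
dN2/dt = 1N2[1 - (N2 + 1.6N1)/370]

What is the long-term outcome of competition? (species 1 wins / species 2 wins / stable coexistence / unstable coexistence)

unstable coexistence (outcome depends on initial conditions)

Compare the nullcline intercepts: K1/α12 = 470/1.8 = 261 < K2 = 370; K2/α21 = 370/1.6 = 231 < K1 = 470.
Since both are reversed, neither can invade when rare; the interior point is a saddle.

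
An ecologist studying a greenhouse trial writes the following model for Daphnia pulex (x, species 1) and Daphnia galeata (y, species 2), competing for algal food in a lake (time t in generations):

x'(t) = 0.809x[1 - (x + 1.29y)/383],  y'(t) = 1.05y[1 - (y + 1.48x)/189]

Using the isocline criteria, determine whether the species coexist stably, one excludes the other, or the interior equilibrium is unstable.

species 1 excludes species 2

Compare the nullcline intercepts: K1/α12 = 383/1.29 = 297 > K2 = 189; K2/α21 = 189/1.48 = 128 < K1 = 383.
Since the inequalities point opposite ways, species 1 can invade but species 2 cannot.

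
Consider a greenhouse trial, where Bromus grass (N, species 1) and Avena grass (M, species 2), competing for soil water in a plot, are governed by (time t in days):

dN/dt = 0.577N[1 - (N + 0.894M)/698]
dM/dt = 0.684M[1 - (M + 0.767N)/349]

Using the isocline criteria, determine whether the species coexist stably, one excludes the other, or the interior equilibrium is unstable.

species 1 excludes species 2

Compare the nullcline intercepts: K1/α12 = 698/0.894 = 781 > K2 = 349; K2/α21 = 349/0.767 = 455 < K1 = 698.
Since the inequalities point opposite ways, species 1 can invade but species 2 cannot.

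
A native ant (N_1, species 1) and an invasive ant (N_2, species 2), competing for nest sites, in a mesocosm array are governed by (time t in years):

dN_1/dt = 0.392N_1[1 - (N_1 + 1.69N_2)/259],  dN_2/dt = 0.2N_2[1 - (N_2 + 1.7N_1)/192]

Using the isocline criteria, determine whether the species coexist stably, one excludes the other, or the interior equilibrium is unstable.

unstable coexistence (outcome depends on initial conditions)

Compare the nullcline intercepts: K1/α12 = 259/1.69 = 153 < K2 = 192; K2/α21 = 192/1.7 = 113 < K1 = 259.
Since both are reversed, neither can invade when rare; the interior point is a saddle.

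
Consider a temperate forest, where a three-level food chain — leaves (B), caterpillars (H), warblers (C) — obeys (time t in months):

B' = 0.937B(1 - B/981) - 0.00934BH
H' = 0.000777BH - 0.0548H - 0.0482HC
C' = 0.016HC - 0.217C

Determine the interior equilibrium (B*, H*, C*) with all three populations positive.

B* ≈ 848, H* ≈ 13.6, C* ≈ 12.5

From dC/dt = 0: 0.016H* = 0.217, so H* = 13.6.
From dB/dt = 0: 0.937(1 - B*/981) = 0.00934·13.6, giving B* = 981·(1 - 0.135) = 848.
From dH/dt = 0: 0.000777·848 - 0.0548 = 0.0482C*, so C* = 0.604/0.0482 = 12.5.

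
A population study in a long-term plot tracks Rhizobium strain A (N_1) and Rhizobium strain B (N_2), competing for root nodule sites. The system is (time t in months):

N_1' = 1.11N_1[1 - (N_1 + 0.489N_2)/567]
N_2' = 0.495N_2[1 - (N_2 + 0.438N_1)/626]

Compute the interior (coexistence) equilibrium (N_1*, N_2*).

Setting both brackets to zero gives the nullclines N_1 + 0.489N_2 = 567 and 0.438N_1 + N_2 = 626.
Substituting N_2 = 626 - 0.438N_1 into the first: N_1(1 - 0.489·0.438) = 567 - 0.489·626.
So N_1* = 261/0.786 = 332, and then N_2* = 626 - 0.438·332 = 481.

N_1* ≈ 332, N_2* ≈ 481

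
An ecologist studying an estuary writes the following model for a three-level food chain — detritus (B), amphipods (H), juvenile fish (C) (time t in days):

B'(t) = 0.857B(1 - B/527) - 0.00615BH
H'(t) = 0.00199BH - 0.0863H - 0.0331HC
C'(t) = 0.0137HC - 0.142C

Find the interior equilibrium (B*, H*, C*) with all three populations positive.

From dC/dt = 0: 0.0137H* = 0.142, so H* = 10.4.
From dB/dt = 0: 0.857(1 - B*/527) = 0.00615·10.4, giving B* = 527·(1 - 0.0744) = 488.
From dH/dt = 0: 0.00199·488 - 0.0863 = 0.0331C*, so C* = 0.884/0.0331 = 26.7.

B* ≈ 488, H* ≈ 10.4, C* ≈ 26.7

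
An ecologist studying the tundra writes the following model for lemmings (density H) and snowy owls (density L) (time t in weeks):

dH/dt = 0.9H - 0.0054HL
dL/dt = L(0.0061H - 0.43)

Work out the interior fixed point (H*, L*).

Set dL/dt = 0 with L > 0: 0.0061H - 0.43 = 0, so H* = 0.43/0.0061 = 70.5.
Set dH/dt = 0 with H > 0: 0.9 - 0.0054L = 0, so L* = 0.9/0.0054 = 167.

H* ≈ 70.5, L* ≈ 167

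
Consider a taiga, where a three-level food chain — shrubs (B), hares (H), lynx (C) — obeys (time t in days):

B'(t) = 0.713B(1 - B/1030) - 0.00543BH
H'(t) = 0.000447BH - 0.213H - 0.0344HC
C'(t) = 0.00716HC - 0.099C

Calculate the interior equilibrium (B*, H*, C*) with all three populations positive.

B* ≈ 922, H* ≈ 13.8, C* ≈ 5.78

From dC/dt = 0: 0.00716H* = 0.099, so H* = 13.8.
From dB/dt = 0: 0.713(1 - B*/1030) = 0.00543·13.8, giving B* = 1030·(1 - 0.105) = 922.
From dH/dt = 0: 0.000447·922 - 0.213 = 0.0344C*, so C* = 0.199/0.0344 = 5.78.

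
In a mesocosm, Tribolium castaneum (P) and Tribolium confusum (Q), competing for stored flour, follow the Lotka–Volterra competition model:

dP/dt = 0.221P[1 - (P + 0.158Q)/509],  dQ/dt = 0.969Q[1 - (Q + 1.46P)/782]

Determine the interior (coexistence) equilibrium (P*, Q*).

Setting both brackets to zero gives the nullclines P + 0.158Q = 509 and 1.46P + Q = 782.
Substituting Q = 782 - 1.46P into the first: P(1 - 0.158·1.46) = 509 - 0.158·782.
So P* = 385/0.769 = 501, and then Q* = 782 - 1.46·501 = 50.5.

P* ≈ 501, Q* ≈ 50.5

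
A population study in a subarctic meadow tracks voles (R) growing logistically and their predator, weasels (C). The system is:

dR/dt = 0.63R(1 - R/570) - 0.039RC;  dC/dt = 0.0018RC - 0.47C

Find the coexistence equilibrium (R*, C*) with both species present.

From dC/dt = 0 with C > 0: 0.0018R* = 0.47, so R* = 261.
Substitute into dR/dt = 0: 0.63(1 - 261/570) = 0.039C*.
The bracket is 0.542, giving C* = 0.341/0.039 = 8.75.

R* ≈ 261, C* ≈ 8.75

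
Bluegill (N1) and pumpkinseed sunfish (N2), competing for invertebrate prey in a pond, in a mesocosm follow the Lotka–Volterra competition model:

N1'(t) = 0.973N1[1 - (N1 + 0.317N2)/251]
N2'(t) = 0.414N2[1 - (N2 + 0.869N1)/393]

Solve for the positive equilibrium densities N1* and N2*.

Setting both brackets to zero gives the nullclines N1 + 0.317N2 = 251 and 0.869N1 + N2 = 393.
Substituting N2 = 393 - 0.869N1 into the first: N1(1 - 0.317·0.869) = 251 - 0.317·393.
So N1* = 126/0.725 = 174, and then N2* = 393 - 0.869·174 = 241.

N1* ≈ 174, N2* ≈ 241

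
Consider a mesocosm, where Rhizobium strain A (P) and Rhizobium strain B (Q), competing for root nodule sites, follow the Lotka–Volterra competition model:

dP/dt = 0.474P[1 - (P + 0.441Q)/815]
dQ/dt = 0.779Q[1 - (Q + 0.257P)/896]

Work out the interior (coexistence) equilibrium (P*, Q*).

Setting both brackets to zero gives the nullclines P + 0.441Q = 815 and 0.257P + Q = 896.
Substituting Q = 896 - 0.257P into the first: P(1 - 0.441·0.257) = 815 - 0.441·896.
So P* = 420/0.887 = 474, and then Q* = 896 - 0.257·474 = 774.

P* ≈ 474, Q* ≈ 774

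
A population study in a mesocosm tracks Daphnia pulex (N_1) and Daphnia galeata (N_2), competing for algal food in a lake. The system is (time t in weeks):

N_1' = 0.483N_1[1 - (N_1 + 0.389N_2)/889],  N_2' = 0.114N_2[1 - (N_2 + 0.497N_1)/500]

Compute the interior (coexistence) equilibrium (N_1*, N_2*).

Setting both brackets to zero gives the nullclines N_1 + 0.389N_2 = 889 and 0.497N_1 + N_2 = 500.
Substituting N_2 = 500 - 0.497N_1 into the first: N_1(1 - 0.389·0.497) = 889 - 0.389·500.
So N_1* = 694/0.807 = 861, and then N_2* = 500 - 0.497·861 = 72.1.

N_1* ≈ 861, N_2* ≈ 72.1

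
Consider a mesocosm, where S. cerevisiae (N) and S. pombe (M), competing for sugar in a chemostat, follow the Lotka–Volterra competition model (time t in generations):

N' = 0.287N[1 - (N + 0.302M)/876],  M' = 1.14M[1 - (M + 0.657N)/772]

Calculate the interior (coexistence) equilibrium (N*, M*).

Setting both brackets to zero gives the nullclines N + 0.302M = 876 and 0.657N + M = 772.
Substituting M = 772 - 0.657N into the first: N(1 - 0.302·0.657) = 876 - 0.302·772.
So N* = 643/0.802 = 802, and then M* = 772 - 0.657·802 = 245.

N* ≈ 802, M* ≈ 245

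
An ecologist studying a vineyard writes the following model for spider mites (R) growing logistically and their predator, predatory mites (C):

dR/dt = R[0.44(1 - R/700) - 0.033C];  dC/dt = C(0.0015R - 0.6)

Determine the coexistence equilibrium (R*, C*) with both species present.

R* ≈ 400, C* ≈ 5.71

From dC/dt = 0 with C > 0: 0.0015R* = 0.6, so R* = 400.
Substitute into dR/dt = 0: 0.44(1 - 400/700) = 0.033C*.
The bracket is 0.429, giving C* = 0.189/0.033 = 5.71.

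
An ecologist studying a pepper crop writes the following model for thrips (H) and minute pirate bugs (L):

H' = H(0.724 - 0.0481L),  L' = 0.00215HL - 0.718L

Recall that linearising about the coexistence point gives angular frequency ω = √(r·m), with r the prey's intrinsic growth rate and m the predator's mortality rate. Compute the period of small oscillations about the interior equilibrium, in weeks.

T ≈ 8.71 weeks

Here r = 0.724 and m = 0.718, so r·m = 0.52.
ω = √0.52 = 0.721 per week, hence T = 2π/ω ≈ 8.71 weeks.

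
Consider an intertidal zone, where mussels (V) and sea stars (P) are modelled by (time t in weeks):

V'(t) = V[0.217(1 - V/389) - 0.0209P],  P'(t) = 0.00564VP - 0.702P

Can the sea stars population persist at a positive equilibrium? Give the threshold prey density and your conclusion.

The predator equation gives dP/dt > 0 only when V > 0.702/0.00564 = 124.
Without the predator, V → K = 389. Since 389 > 124, the predator can invade and persist.

Threshold V = 124; K > 124, so yes, the predator persists.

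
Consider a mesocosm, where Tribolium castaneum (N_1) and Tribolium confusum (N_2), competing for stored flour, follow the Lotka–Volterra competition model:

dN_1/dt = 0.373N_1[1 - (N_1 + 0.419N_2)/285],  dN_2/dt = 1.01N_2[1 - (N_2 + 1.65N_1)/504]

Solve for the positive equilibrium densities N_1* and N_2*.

Setting both brackets to zero gives the nullclines N_1 + 0.419N_2 = 285 and 1.65N_1 + N_2 = 504.
Substituting N_2 = 504 - 1.65N_1 into the first: N_1(1 - 0.419·1.65) = 285 - 0.419·504.
So N_1* = 73.8/0.309 = 239, and then N_2* = 504 - 1.65·239 = 109.

N_1* ≈ 239, N_2* ≈ 109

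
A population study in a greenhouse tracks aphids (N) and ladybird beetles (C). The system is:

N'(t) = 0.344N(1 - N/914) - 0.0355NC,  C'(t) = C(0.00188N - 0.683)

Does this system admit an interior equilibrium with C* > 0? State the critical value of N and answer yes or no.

The predator equation gives dC/dt > 0 only when N > 0.683/0.00188 = 363.
Without the predator, N → K = 914. Since 914 > 363, the predator can invade and persist.

Threshold N = 363; K > 363, so yes, the predator persists.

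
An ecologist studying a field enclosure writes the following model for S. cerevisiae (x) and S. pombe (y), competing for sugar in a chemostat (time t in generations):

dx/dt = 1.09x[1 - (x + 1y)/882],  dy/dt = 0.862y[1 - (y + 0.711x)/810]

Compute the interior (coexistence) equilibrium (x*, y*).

x* ≈ 249, y* ≈ 633

Setting both brackets to zero gives the nullclines x + 1y = 882 and 0.711x + y = 810.
Substituting y = 810 - 0.711x into the first: x(1 - 1·0.711) = 882 - 1·810.
So x* = 72/0.289 = 249, and then y* = 810 - 0.711·249 = 633.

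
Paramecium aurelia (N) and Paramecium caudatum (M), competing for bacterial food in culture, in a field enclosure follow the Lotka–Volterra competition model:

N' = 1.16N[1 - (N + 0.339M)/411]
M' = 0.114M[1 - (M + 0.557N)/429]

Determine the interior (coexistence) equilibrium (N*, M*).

N* ≈ 327, M* ≈ 247

Setting both brackets to zero gives the nullclines N + 0.339M = 411 and 0.557N + M = 429.
Substituting M = 429 - 0.557N into the first: N(1 - 0.339·0.557) = 411 - 0.339·429.
So N* = 266/0.811 = 327, and then M* = 429 - 0.557·327 = 247.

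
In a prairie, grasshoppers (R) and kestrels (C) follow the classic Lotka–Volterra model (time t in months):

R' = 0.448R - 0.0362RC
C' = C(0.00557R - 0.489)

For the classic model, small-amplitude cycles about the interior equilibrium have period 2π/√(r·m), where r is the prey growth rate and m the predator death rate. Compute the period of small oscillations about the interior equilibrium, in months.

T ≈ 13.4 months

Here r = 0.448 and m = 0.489, so r·m = 0.219.
ω = √0.219 = 0.468 per month, hence T = 2π/ω ≈ 13.4 months.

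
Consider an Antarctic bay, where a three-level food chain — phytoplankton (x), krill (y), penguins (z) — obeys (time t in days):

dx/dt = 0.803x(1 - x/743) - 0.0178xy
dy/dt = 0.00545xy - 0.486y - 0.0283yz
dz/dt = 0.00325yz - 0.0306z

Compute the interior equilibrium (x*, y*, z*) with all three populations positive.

From dz/dt = 0: 0.00325y* = 0.0306, so y* = 9.42.
From dx/dt = 0: 0.803(1 - x*/743) = 0.0178·9.42, giving x* = 743·(1 - 0.209) = 588.
From dy/dt = 0: 0.00545·588 - 0.486 = 0.0283z*, so z* = 2.72/0.0283 = 96.

x* ≈ 588, y* ≈ 9.42, z* ≈ 96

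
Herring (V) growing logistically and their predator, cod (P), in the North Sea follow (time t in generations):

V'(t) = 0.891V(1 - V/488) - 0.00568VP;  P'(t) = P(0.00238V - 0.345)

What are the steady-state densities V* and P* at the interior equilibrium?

From dP/dt = 0 with P > 0: 0.00238V* = 0.345, so V* = 145.
Substitute into dV/dt = 0: 0.891(1 - 145/488) = 0.00568P*.
The bracket is 0.703, giving P* = 0.626/0.00568 = 110.

V* ≈ 145, P* ≈ 110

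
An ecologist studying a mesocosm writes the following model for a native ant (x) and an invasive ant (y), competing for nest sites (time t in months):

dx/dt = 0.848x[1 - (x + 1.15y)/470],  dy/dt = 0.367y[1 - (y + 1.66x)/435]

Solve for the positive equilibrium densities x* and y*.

x* ≈ 33.3, y* ≈ 380

Setting both brackets to zero gives the nullclines x + 1.15y = 470 and 1.66x + y = 435.
Substituting y = 435 - 1.66x into the first: x(1 - 1.15·1.66) = 470 - 1.15·435.
So x* = -30.2/-0.909 = 33.3, and then y* = 435 - 1.66·33.3 = 380.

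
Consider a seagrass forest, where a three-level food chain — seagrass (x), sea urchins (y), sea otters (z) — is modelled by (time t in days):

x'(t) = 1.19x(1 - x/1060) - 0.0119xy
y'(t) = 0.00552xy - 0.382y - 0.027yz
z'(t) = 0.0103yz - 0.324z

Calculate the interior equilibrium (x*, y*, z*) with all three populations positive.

x* ≈ 727, y* ≈ 31.5, z* ≈ 134

From dz/dt = 0: 0.0103y* = 0.324, so y* = 31.5.
From dx/dt = 0: 1.19(1 - x*/1060) = 0.0119·31.5, giving x* = 1060·(1 - 0.315) = 727.
From dy/dt = 0: 0.00552·727 - 0.382 = 0.027z*, so z* = 3.63/0.027 = 134.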